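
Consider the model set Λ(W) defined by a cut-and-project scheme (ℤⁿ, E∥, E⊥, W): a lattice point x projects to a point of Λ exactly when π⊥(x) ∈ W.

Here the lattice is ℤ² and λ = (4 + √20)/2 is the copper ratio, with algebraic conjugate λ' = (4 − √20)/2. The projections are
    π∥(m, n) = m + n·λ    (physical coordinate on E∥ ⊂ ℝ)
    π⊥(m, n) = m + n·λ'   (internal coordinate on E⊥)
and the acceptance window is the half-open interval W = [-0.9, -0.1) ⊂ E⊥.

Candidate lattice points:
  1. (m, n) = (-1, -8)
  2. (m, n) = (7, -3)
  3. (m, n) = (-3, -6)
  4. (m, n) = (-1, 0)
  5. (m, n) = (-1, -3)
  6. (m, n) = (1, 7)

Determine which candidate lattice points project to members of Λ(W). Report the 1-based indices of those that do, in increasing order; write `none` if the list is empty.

5, 6

Numerically λ ≈ 4.23607 and λ' = −1/λ ≈ -0.23607.
candidate 1: (m,n)=(-1,-8) → π∥ = -1-8·λ ≈ -34.88854, π⊥ = -1-8·λ' ≈ 0.88854 ∉ [-0.9, -0.1) ⇒ out
candidate 2: (m,n)=(7,-3) → π∥ = 7-3·λ ≈ -5.70820, π⊥ = 7-3·λ' ≈ 7.70820 ∉ [-0.9, -0.1) ⇒ out
candidate 3: (m,n)=(-3,-6) → π∥ = -3-6·λ ≈ -28.41641, π⊥ = -3-6·λ' ≈ -1.58359 ∉ [-0.9, -0.1) ⇒ out
candidate 4: (m,n)=(-1,0) → π∥ = -1+0·λ ≈ -1.00000, π⊥ = -1+0·λ' ≈ -1.00000 ∉ [-0.9, -0.1) ⇒ out
candidate 5: (m,n)=(-1,-3) → π∥ = -1-3·λ ≈ -13.70820, π⊥ = -1-3·λ' ≈ -0.29180 ∈ [-0.9, -0.1) ⇒ IN Λ
candidate 6: (m,n)=(1,7) → π∥ = 1+7·λ ≈ 30.65248, π⊥ = 1+7·λ' ≈ -0.65248 ∈ [-0.9, -0.1) ⇒ IN Λ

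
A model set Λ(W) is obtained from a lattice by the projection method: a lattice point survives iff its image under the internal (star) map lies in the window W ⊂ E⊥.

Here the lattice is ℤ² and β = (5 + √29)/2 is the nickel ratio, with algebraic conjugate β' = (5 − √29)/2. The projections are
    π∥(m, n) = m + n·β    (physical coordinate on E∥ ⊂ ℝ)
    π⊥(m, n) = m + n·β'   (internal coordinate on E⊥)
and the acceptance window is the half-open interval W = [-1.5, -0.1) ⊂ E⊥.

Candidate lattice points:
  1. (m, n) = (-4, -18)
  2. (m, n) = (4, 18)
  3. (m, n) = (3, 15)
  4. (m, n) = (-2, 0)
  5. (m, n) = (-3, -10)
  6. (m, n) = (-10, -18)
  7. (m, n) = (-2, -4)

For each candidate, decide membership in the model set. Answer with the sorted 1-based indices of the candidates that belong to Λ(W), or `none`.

1, 5, 7

Compute β' = (5−√29)/2 = -0.192582, so π⊥(m,n) = m -0.192582·n.
[1] lift (-4,-18): star map gives -0.533517; window check -1.5 ≤ -0.533517 < -0.1 is true → IN Λ
[2] lift (4,18): star map gives 0.533517; window check -1.5 ≤ 0.533517 < -0.1 is false → out
[3] lift (3,15): star map gives 0.111264; window check -1.5 ≤ 0.111264 < -0.1 is false → out
[4] lift (-2,0): star map gives -2.000000; window check -1.5 ≤ -2.000000 < -0.1 is false → out
[5] lift (-3,-10): star map gives -1.074176; window check -1.5 ≤ -1.074176 < -0.1 is true → IN Λ
[6] lift (-10,-18): star map gives -6.533517; window check -1.5 ≤ -6.533517 < -0.1 is false → out
[7] lift (-2,-4): star map gives -1.229670; window check -1.5 ≤ -1.229670 < -0.1 is true → IN Λ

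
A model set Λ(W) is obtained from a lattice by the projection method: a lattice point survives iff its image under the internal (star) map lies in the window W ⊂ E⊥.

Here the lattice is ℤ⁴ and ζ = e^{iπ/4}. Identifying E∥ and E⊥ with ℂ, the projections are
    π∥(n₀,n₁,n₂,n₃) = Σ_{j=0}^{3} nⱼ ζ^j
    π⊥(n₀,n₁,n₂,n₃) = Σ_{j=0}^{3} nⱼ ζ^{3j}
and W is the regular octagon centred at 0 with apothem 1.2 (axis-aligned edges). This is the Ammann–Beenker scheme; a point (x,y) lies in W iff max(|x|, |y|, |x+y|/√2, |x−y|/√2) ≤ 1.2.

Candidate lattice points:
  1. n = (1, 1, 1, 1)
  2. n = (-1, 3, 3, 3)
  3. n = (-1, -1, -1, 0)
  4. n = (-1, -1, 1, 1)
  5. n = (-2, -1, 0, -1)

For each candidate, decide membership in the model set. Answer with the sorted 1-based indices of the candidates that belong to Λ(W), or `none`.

1, 3, 4

Internal map: ζ^{3j} for j=0..3 gives (1,0), (−√2/2,√2/2), (0,−1), (√2/2,√2/2).
#1 (1, 1, 1, 1): internal (1.000000, 0.414214); octagon support 1.000000 vs apothem 1.2 → ∈ W
#2 (-1, 3, 3, 3): internal (-1.000000, 1.242641); octagon support 1.585786 vs apothem 1.2 → ∉ W
#3 (-1, -1, -1, 0): internal (-0.292893, 0.292893); octagon support 0.414214 vs apothem 1.2 → ∈ W
#4 (-1, -1, 1, 1): internal (0.414214, -1.000000); octagon support 1.000000 vs apothem 1.2 → ∈ W
#5 (-2, -1, 0, -1): internal (-2.000000, -1.414214); octagon support 2.414214 vs apothem 1.2 → ∉ W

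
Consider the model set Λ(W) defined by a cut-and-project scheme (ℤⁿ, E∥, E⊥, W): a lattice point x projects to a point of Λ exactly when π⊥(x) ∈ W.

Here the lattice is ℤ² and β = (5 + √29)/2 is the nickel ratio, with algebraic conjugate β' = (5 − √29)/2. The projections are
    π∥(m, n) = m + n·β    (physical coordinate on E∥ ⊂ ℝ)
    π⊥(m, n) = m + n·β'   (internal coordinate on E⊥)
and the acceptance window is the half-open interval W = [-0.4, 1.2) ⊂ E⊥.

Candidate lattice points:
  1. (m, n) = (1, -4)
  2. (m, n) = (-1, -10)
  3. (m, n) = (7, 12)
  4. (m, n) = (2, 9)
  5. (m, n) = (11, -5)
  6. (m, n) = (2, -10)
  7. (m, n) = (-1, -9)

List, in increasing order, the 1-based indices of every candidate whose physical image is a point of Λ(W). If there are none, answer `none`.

Compute β' = (5−√29)/2 = -0.19258, so π⊥(m,n) = m -0.19258·n.
[1] lift (1,-4): star map gives 1.77033; window check -0.4 ≤ 1.77033 < 1.2 is false → out
[2] lift (-1,-10): star map gives 0.92582; window check -0.4 ≤ 0.92582 < 1.2 is true → IN Λ
[3] lift (7,12): star map gives 4.68901; window check -0.4 ≤ 4.68901 < 1.2 is false → out
[4] lift (2,9): star map gives 0.26676; window check -0.4 ≤ 0.26676 < 1.2 is true → IN Λ
[5] lift (11,-5): star map gives 11.96291; window check -0.4 ≤ 11.96291 < 1.2 is false → out
[6] lift (2,-10): star map gives 3.92582; window check -0.4 ≤ 3.92582 < 1.2 is false → out
[7] lift (-1,-9): star map gives 0.73324; window check -0.4 ≤ 0.73324 < 1.2 is true → IN Λ

2, 4, 7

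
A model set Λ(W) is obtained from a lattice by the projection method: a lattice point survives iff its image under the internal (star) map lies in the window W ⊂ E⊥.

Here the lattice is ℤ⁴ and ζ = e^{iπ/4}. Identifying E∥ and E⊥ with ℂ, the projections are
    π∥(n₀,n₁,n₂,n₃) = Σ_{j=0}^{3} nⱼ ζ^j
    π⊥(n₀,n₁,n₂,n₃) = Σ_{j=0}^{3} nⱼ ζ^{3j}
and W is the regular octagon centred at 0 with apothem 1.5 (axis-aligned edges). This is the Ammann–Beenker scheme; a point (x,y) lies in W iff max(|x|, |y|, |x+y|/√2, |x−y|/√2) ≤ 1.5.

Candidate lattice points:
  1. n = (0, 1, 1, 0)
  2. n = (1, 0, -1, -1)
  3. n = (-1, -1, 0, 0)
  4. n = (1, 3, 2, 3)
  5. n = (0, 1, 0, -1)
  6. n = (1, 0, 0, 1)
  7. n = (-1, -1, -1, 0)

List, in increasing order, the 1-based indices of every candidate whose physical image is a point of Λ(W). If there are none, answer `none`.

Internal map: ζ^{3j} for j=0..3 gives (1,0), (−√2/2,√2/2), (0,−1), (√2/2,√2/2).
candidate 1: n = (0, 1, 1, 0) → π⊥ ≈ (-0.707107, -0.292893); max(|x|,|y|,|x±y|/√2) = 0.707107 ≤ 1.5 ⇒ ∈ W
candidate 2: n = (1, 0, -1, -1) → π⊥ ≈ (+0.292893, +0.292893); max(|x|,|y|,|x±y|/√2) = 0.414214 ≤ 1.5 ⇒ ∈ W
candidate 3: n = (-1, -1, 0, 0) → π⊥ ≈ (-0.292893, -0.707107); max(|x|,|y|,|x±y|/√2) = 0.707107 ≤ 1.5 ⇒ ∈ W
candidate 4: n = (1, 3, 2, 3) → π⊥ ≈ (+1.000000, +2.242641); max(|x|,|y|,|x±y|/√2) = 2.292893 > 1.5 ⇒ ∉ W
candidate 5: n = (0, 1, 0, -1) → π⊥ ≈ (-1.414214, +0.000000); max(|x|,|y|,|x±y|/√2) = 1.414214 ≤ 1.5 ⇒ ∈ W
candidate 6: n = (1, 0, 0, 1) → π⊥ ≈ (+1.707107, +0.707107); max(|x|,|y|,|x±y|/√2) = 1.707107 > 1.5 ⇒ ∉ W
candidate 7: n = (-1, -1, -1, 0) → π⊥ ≈ (-0.292893, +0.292893); max(|x|,|y|,|x±y|/√2) = 0.414214 ≤ 1.5 ⇒ ∈ W

1, 2, 3, 5, 7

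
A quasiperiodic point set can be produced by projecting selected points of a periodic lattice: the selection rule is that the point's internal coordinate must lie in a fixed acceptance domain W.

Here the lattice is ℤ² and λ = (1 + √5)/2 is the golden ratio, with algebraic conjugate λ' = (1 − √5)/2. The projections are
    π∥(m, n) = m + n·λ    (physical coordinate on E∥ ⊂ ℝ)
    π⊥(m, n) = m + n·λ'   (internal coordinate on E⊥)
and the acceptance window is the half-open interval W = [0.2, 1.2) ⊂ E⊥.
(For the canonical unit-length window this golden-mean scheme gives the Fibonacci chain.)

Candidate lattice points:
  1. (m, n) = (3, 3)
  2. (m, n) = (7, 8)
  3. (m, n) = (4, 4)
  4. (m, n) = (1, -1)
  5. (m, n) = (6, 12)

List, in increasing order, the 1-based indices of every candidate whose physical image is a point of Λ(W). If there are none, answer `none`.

1

Compute λ' = (1−√5)/2 = -0.61803, so π⊥(m,n) = m -0.61803·n.
[1] lift (3,3): star map gives 1.14590; window check 0.2 ≤ 1.14590 < 1.2 is true → IN Λ
[2] lift (7,8): star map gives 2.05573; window check 0.2 ≤ 2.05573 < 1.2 is false → out
[3] lift (4,4): star map gives 1.52786; window check 0.2 ≤ 1.52786 < 1.2 is false → out
[4] lift (1,-1): star map gives 1.61803; window check 0.2 ≤ 1.61803 < 1.2 is false → out
[5] lift (6,12): star map gives -1.41641; window check 0.2 ≤ -1.41641 < 1.2 is false → out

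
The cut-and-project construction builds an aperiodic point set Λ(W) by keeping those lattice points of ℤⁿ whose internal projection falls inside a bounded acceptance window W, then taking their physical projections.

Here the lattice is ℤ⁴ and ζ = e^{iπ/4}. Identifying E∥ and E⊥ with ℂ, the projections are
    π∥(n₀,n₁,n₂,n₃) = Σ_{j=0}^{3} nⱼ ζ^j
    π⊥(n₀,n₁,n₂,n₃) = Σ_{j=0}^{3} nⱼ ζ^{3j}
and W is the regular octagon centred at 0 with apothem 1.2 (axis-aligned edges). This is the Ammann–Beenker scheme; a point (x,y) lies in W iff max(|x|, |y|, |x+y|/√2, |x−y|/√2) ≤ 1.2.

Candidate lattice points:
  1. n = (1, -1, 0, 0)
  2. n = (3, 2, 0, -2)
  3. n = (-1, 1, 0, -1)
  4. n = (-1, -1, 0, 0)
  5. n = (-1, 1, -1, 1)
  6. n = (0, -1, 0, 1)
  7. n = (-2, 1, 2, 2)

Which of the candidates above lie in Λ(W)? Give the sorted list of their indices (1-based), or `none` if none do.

With ζ = e^{iπ/4} the internal vectors are ζ^0,ζ^3,ζ^6,ζ^9.
candidate 1: n = (1, -1, 0, 0) → π⊥ ≈ (+1.70711, -0.70711); max(|x|,|y|,|x±y|/√2) = 1.70711 > 1.2 ⇒ ∉ W
candidate 2: n = (3, 2, 0, -2) → π⊥ ≈ (+0.17157, +0.00000); max(|x|,|y|,|x±y|/√2) = 0.17157 ≤ 1.2 ⇒ ∈ W
candidate 3: n = (-1, 1, 0, -1) → π⊥ ≈ (-2.41421, +0.00000); max(|x|,|y|,|x±y|/√2) = 2.41421 > 1.2 ⇒ ∉ W
candidate 4: n = (-1, -1, 0, 0) → π⊥ ≈ (-0.29289, -0.70711); max(|x|,|y|,|x±y|/√2) = 0.70711 ≤ 1.2 ⇒ ∈ W
candidate 5: n = (-1, 1, -1, 1) → π⊥ ≈ (-1.00000, +2.41421); max(|x|,|y|,|x±y|/√2) = 2.41421 > 1.2 ⇒ ∉ W
candidate 6: n = (0, -1, 0, 1) → π⊥ ≈ (+1.41421, +0.00000); max(|x|,|y|,|x±y|/√2) = 1.41421 > 1.2 ⇒ ∉ W
candidate 7: n = (-2, 1, 2, 2) → π⊥ ≈ (-1.29289, +0.12132); max(|x|,|y|,|x±y|/√2) = 1.29289 > 1.2 ⇒ ∉ W

2, 4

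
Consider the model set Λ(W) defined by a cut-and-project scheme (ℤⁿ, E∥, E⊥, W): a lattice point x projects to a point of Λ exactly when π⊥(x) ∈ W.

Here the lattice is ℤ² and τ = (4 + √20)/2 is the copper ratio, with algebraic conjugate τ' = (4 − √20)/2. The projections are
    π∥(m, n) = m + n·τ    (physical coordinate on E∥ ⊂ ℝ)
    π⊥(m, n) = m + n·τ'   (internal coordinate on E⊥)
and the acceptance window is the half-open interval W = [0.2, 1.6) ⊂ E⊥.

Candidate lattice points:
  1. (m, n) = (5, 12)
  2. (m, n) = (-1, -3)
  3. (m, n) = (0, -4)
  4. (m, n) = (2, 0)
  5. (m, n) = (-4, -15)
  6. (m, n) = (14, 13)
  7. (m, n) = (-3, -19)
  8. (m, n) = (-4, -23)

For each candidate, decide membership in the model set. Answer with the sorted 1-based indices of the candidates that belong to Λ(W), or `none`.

Compute τ' = (4−√20)/2 = -0.236068, so π⊥(m,n) = m -0.236068·n.
[1] lift (5,12): star map gives 2.167184; window check 0.2 ≤ 2.167184 < 1.6 is false → out
[2] lift (-1,-3): star map gives -0.291796; window check 0.2 ≤ -0.291796 < 1.6 is false → out
[3] lift (0,-4): star map gives 0.944272; window check 0.2 ≤ 0.944272 < 1.6 is true → IN Λ
[4] lift (2,0): star map gives 2.000000; window check 0.2 ≤ 2.000000 < 1.6 is false → out
[5] lift (-4,-15): star map gives -0.458980; window check 0.2 ≤ -0.458980 < 1.6 is false → out
[6] lift (14,13): star map gives 10.931116; window check 0.2 ≤ 10.931116 < 1.6 is false → out
[7] lift (-3,-19): star map gives 1.485292; window check 0.2 ≤ 1.485292 < 1.6 is true → IN Λ
[8] lift (-4,-23): star map gives 1.429563; window check 0.2 ≤ 1.429563 < 1.6 is true → IN Λ

3, 7, 8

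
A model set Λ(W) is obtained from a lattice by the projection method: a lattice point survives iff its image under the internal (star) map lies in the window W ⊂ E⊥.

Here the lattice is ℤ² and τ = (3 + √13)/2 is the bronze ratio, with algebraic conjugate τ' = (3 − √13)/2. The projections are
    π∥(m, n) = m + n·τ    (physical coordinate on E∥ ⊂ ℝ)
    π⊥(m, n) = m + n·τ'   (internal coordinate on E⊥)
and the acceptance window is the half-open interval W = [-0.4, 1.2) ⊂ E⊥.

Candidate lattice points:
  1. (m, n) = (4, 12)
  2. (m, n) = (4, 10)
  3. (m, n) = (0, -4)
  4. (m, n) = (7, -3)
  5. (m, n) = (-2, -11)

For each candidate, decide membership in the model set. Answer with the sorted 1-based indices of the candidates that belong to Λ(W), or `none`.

Numerically τ ≈ 3.302776 and τ' = −1/τ ≈ -0.302776.
candidate 1: (m,n)=(4,12) → π∥ = 4+12·τ ≈ 43.633308, π⊥ = 4+12·τ' ≈ 0.366692 ∈ [-0.4, 1.2) ⇒ IN Λ
candidate 2: (m,n)=(4,10) → π∥ = 4+10·τ ≈ 37.027756, π⊥ = 4+10·τ' ≈ 0.972244 ∈ [-0.4, 1.2) ⇒ IN Λ
candidate 3: (m,n)=(0,-4) → π∥ = 0-4·τ ≈ -13.211103, π⊥ = 0-4·τ' ≈ 1.211103 ∉ [-0.4, 1.2) ⇒ out
candidate 4: (m,n)=(7,-3) → π∥ = 7-3·τ ≈ -2.908327, π⊥ = 7-3·τ' ≈ 7.908327 ∉ [-0.4, 1.2) ⇒ out
candidate 5: (m,n)=(-2,-11) → π∥ = -2-11·τ ≈ -38.330532, π⊥ = -2-11·τ' ≈ 1.330532 ∉ [-0.4, 1.2) ⇒ out

1, 2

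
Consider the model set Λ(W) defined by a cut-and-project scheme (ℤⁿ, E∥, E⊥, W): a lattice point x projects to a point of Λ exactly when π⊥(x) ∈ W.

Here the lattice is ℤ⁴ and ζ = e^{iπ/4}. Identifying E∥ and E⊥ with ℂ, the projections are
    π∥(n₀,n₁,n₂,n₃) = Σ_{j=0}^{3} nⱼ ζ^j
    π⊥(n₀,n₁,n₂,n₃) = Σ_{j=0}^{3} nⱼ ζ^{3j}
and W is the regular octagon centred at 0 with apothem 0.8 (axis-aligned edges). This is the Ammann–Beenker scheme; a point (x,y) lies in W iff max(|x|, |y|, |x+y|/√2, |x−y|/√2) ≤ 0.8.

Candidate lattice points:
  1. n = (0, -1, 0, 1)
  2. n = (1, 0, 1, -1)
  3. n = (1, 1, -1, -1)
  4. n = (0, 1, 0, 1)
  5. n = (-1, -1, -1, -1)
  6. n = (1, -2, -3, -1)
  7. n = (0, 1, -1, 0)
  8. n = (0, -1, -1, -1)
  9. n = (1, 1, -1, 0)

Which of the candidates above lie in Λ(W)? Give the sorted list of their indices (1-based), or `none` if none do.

Internal map: ζ^{3j} for j=0..3 gives (1,0), (−√2/2,√2/2), (0,−1), (√2/2,√2/2).
candidate 1: n = (0, -1, 0, 1) → π⊥ ≈ (+1.414214, +0.000000); max(|x|,|y|,|x±y|/√2) = 1.414214 > 0.8 ⇒ ∉ W
candidate 2: n = (1, 0, 1, -1) → π⊥ ≈ (+0.292893, -1.707107); max(|x|,|y|,|x±y|/√2) = 1.707107 > 0.8 ⇒ ∉ W
candidate 3: n = (1, 1, -1, -1) → π⊥ ≈ (-0.414214, +1.000000); max(|x|,|y|,|x±y|/√2) = 1.000000 > 0.8 ⇒ ∉ W
candidate 4: n = (0, 1, 0, 1) → π⊥ ≈ (+0.000000, +1.414214); max(|x|,|y|,|x±y|/√2) = 1.414214 > 0.8 ⇒ ∉ W
candidate 5: n = (-1, -1, -1, -1) → π⊥ ≈ (-1.000000, -0.414214); max(|x|,|y|,|x±y|/√2) = 1.000000 > 0.8 ⇒ ∉ W
candidate 6: n = (1, -2, -3, -1) → π⊥ ≈ (+1.707107, +0.878680); max(|x|,|y|,|x±y|/√2) = 1.828427 > 0.8 ⇒ ∉ W
candidate 7: n = (0, 1, -1, 0) → π⊥ ≈ (-0.707107, +1.707107); max(|x|,|y|,|x±y|/√2) = 1.707107 > 0.8 ⇒ ∉ W
candidate 8: n = (0, -1, -1, -1) → π⊥ ≈ (+0.000000, -0.414214); max(|x|,|y|,|x±y|/√2) = 0.414214 ≤ 0.8 ⇒ ∈ W
candidate 9: n = (1, 1, -1, 0) → π⊥ ≈ (+0.292893, +1.707107); max(|x|,|y|,|x±y|/√2) = 1.707107 > 0.8 ⇒ ∉ W

8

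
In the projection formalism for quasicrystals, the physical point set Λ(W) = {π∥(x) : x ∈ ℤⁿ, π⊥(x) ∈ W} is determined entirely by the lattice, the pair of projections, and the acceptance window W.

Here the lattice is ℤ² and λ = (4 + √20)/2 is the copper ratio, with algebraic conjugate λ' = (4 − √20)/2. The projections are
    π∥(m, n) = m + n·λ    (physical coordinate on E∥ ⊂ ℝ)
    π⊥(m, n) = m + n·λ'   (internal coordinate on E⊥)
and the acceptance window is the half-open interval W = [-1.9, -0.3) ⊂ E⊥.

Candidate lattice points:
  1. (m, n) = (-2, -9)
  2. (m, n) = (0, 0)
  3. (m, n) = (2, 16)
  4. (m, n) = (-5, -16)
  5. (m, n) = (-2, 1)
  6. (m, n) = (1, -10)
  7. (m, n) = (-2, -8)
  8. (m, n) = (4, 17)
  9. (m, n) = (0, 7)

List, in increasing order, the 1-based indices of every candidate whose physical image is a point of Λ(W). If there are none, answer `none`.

3, 4, 9

λ' = (4−√20)/2 ≈ -0.236068.
candidate 1: (m,n)=(-2,-9) → π∥ = -2-9·λ ≈ -40.124612, π⊥ = -2-9·λ' ≈ 0.124612 ∉ [-1.9, -0.3) ⇒ out
candidate 2: (m,n)=(0,0) → π∥ = 0+0·λ ≈ 0.000000, π⊥ = 0+0·λ' ≈ 0.000000 ∉ [-1.9, -0.3) ⇒ out
candidate 3: (m,n)=(2,16) → π∥ = 2+16·λ ≈ 69.777088, π⊥ = 2+16·λ' ≈ -1.777088 ∈ [-1.9, -0.3) ⇒ IN Λ
candidate 4: (m,n)=(-5,-16) → π∥ = -5-16·λ ≈ -72.777088, π⊥ = -5-16·λ' ≈ -1.222912 ∈ [-1.9, -0.3) ⇒ IN Λ
candidate 5: (m,n)=(-2,1) → π∥ = -2+1·λ ≈ 2.236068, π⊥ = -2+1·λ' ≈ -2.236068 ∉ [-1.9, -0.3) ⇒ out
candidate 6: (m,n)=(1,-10) → π∥ = 1-10·λ ≈ -41.360680, π⊥ = 1-10·λ' ≈ 3.360680 ∉ [-1.9, -0.3) ⇒ out
candidate 7: (m,n)=(-2,-8) → π∥ = -2-8·λ ≈ -35.888544, π⊥ = -2-8·λ' ≈ -0.111456 ∉ [-1.9, -0.3) ⇒ out
candidate 8: (m,n)=(4,17) → π∥ = 4+17·λ ≈ 76.013156, π⊥ = 4+17·λ' ≈ -0.013156 ∉ [-1.9, -0.3) ⇒ out
candidate 9: (m,n)=(0,7) → π∥ = 0+7·λ ≈ 29.652476, π⊥ = 0+7·λ' ≈ -1.652476 ∈ [-1.9, -0.3) ⇒ IN Λ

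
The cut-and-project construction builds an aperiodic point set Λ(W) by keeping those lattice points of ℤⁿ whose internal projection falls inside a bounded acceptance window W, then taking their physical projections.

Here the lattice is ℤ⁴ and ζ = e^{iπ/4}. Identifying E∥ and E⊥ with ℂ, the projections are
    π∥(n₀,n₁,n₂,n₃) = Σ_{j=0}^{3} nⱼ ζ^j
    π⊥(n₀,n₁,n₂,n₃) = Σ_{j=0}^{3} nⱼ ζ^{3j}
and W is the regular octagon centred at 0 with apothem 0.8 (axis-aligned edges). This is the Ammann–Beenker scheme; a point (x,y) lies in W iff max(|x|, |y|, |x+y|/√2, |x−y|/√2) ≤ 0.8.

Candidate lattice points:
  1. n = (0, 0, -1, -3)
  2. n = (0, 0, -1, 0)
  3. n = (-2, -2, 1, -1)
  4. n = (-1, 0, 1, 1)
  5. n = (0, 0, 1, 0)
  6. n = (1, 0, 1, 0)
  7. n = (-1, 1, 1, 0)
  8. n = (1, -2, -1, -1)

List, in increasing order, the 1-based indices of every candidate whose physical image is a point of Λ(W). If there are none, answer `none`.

Internal map: ζ^{3j} for j=0..3 gives (1,0), (−√2/2,√2/2), (0,−1), (√2/2,√2/2).
#1 (0, 0, -1, -3): internal (-2.12132, -1.12132); octagon support 2.29289 vs apothem 0.8 → ∉ W
#2 (0, 0, -1, 0): internal (0.00000, 1.00000); octagon support 1.00000 vs apothem 0.8 → ∉ W
#3 (-2, -2, 1, -1): internal (-1.29289, -3.12132); octagon support 3.12132 vs apothem 0.8 → ∉ W
#4 (-1, 0, 1, 1): internal (-0.29289, -0.29289); octagon support 0.41421 vs apothem 0.8 → ∈ W
#5 (0, 0, 1, 0): internal (0.00000, -1.00000); octagon support 1.00000 vs apothem 0.8 → ∉ W
#6 (1, 0, 1, 0): internal (1.00000, -1.00000); octagon support 1.41421 vs apothem 0.8 → ∉ W
#7 (-1, 1, 1, 0): internal (-1.70711, -0.29289); octagon support 1.70711 vs apothem 0.8 → ∉ W
#8 (1, -2, -1, -1): internal (1.70711, -1.12132); octagon support 2.00000 vs apothem 0.8 → ∉ W

4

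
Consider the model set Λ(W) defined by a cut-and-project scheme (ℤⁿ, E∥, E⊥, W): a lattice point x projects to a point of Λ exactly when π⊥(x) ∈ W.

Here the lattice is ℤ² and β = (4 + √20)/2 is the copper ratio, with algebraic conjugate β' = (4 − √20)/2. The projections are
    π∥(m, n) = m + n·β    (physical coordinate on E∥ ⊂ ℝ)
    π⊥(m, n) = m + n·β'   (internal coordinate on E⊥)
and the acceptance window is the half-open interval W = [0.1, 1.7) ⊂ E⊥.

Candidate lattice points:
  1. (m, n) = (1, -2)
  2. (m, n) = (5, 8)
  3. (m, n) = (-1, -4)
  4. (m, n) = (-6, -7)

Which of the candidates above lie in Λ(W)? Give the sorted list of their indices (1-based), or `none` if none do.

Numerically β ≈ 4.236068 and β' = −1/β ≈ -0.236068.
[1] lift (1,-2): star map gives 1.472136; window check 0.1 ≤ 1.472136 < 1.7 is true → IN Λ
[2] lift (5,8): star map gives 3.111456; window check 0.1 ≤ 3.111456 < 1.7 is false → out
[3] lift (-1,-4): star map gives -0.055728; window check 0.1 ≤ -0.055728 < 1.7 is false → out
[4] lift (-6,-7): star map gives -4.347524; window check 0.1 ≤ -4.347524 < 1.7 is false → out

1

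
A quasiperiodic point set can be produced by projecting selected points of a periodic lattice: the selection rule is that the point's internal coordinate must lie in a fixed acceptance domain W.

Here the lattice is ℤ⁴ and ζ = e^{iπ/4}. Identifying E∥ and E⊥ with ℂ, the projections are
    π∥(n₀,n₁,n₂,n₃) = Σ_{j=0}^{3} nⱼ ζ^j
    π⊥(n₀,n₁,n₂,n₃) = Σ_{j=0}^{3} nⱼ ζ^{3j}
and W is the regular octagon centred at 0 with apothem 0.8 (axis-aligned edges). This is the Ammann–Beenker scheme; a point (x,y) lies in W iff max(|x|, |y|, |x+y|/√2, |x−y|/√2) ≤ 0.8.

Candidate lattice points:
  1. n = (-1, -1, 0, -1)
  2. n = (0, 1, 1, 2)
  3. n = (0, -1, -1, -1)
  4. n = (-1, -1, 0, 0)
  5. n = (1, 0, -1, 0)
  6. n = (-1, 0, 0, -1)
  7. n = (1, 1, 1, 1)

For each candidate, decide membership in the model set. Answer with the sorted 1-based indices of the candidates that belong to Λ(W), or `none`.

3, 4

With ζ = e^{iπ/4} the internal vectors are ζ^0,ζ^3,ζ^6,ζ^9.
candidate 1: n = (-1, -1, 0, -1) → π⊥ ≈ (-1.00000, -1.41421); max(|x|,|y|,|x±y|/√2) = 1.70711 > 0.8 ⇒ ∉ W
candidate 2: n = (0, 1, 1, 2) → π⊥ ≈ (+0.70711, +1.12132); max(|x|,|y|,|x±y|/√2) = 1.29289 > 0.8 ⇒ ∉ W
candidate 3: n = (0, -1, -1, -1) → π⊥ ≈ (+0.00000, -0.41421); max(|x|,|y|,|x±y|/√2) = 0.41421 ≤ 0.8 ⇒ ∈ W
candidate 4: n = (-1, -1, 0, 0) → π⊥ ≈ (-0.29289, -0.70711); max(|x|,|y|,|x±y|/√2) = 0.70711 ≤ 0.8 ⇒ ∈ W
candidate 5: n = (1, 0, -1, 0) → π⊥ ≈ (+1.00000, +1.00000); max(|x|,|y|,|x±y|/√2) = 1.41421 > 0.8 ⇒ ∉ W
candidate 6: n = (-1, 0, 0, -1) → π⊥ ≈ (-1.70711, -0.70711); max(|x|,|y|,|x±y|/√2) = 1.70711 > 0.8 ⇒ ∉ W
candidate 7: n = (1, 1, 1, 1) → π⊥ ≈ (+1.00000, +0.41421); max(|x|,|y|,|x±y|/√2) = 1.00000 > 0.8 ⇒ ∉ W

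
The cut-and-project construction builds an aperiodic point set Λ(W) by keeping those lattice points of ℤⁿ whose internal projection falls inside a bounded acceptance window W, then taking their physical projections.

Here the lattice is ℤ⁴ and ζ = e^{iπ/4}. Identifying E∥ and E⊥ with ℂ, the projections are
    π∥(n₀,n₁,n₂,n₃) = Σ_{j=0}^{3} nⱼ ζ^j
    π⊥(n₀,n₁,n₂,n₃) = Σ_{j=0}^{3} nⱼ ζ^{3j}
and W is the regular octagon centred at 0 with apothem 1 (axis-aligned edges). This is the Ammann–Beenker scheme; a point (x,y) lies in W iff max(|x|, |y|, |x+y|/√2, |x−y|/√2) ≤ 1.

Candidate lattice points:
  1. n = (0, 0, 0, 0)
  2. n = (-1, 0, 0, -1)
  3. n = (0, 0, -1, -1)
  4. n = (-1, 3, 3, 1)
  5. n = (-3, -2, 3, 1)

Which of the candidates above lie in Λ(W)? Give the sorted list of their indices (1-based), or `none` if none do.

Internal map: ζ^{3j} for j=0..3 gives (1,0), (−√2/2,√2/2), (0,−1), (√2/2,√2/2).
candidate 1: n = (0, 0, 0, 0) → π⊥ ≈ (+0.00000, +0.00000); max(|x|,|y|,|x±y|/√2) = 0.00000 ≤ 1 ⇒ ∈ W
candidate 2: n = (-1, 0, 0, -1) → π⊥ ≈ (-1.70711, -0.70711); max(|x|,|y|,|x±y|/√2) = 1.70711 > 1 ⇒ ∉ W
candidate 3: n = (0, 0, -1, -1) → π⊥ ≈ (-0.70711, +0.29289); max(|x|,|y|,|x±y|/√2) = 0.70711 ≤ 1 ⇒ ∈ W
candidate 4: n = (-1, 3, 3, 1) → π⊥ ≈ (-2.41421, -0.17157); max(|x|,|y|,|x±y|/√2) = 2.41421 > 1 ⇒ ∉ W
candidate 5: n = (-3, -2, 3, 1) → π⊥ ≈ (-0.87868, -3.70711); max(|x|,|y|,|x±y|/√2) = 3.70711 > 1 ⇒ ∉ W

1, 3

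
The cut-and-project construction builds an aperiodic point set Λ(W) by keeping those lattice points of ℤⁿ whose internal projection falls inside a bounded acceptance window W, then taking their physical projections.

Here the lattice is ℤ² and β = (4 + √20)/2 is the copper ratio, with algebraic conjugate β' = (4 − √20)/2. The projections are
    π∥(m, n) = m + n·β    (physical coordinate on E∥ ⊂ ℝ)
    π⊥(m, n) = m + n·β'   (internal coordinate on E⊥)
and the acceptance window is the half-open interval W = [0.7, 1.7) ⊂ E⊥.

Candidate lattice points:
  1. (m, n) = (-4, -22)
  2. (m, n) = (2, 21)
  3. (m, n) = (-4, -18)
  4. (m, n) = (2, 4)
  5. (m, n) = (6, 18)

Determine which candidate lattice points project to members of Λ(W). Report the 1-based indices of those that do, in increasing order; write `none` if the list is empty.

1, 4

Compute β' = (4−√20)/2 = -0.23607, so π⊥(m,n) = m -0.23607·n.
candidate 1: (m,n)=(-4,-22) → π∥ = -4-22·β ≈ -97.19350, π⊥ = -4-22·β' ≈ 1.19350 ∈ [0.7, 1.7) ⇒ IN Λ
candidate 2: (m,n)=(2,21) → π∥ = 2+21·β ≈ 90.95743, π⊥ = 2+21·β' ≈ -2.95743 ∉ [0.7, 1.7) ⇒ out
candidate 3: (m,n)=(-4,-18) → π∥ = -4-18·β ≈ -80.24922, π⊥ = -4-18·β' ≈ 0.24922 ∉ [0.7, 1.7) ⇒ out
candidate 4: (m,n)=(2,4) → π∥ = 2+4·β ≈ 18.94427, π⊥ = 2+4·β' ≈ 1.05573 ∈ [0.7, 1.7) ⇒ IN Λ
candidate 5: (m,n)=(6,18) → π∥ = 6+18·β ≈ 82.24922, π⊥ = 6+18·β' ≈ 1.75078 ∉ [0.7, 1.7) ⇒ out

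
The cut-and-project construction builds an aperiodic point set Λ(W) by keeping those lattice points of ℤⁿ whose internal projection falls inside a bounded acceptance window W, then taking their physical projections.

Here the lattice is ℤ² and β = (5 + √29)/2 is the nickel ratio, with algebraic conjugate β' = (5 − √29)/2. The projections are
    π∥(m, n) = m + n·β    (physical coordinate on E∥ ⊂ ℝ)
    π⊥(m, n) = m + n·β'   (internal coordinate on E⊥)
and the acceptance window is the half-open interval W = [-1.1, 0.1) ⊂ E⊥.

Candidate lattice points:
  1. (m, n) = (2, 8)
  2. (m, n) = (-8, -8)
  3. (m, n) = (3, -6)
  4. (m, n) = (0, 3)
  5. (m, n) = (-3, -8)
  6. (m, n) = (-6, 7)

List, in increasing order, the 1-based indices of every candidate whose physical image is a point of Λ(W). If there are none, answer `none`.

4

β' = (5−√29)/2 ≈ -0.19258.
candidate 1: (m,n)=(2,8) → π∥ = 2+8·β ≈ 43.54066, π⊥ = 2+8·β' ≈ 0.45934 ∉ [-1.1, 0.1) ⇒ out
candidate 2: (m,n)=(-8,-8) → π∥ = -8-8·β ≈ -49.54066, π⊥ = -8-8·β' ≈ -6.45934 ∉ [-1.1, 0.1) ⇒ out
candidate 3: (m,n)=(3,-6) → π∥ = 3-6·β ≈ -28.15549, π⊥ = 3-6·β' ≈ 4.15549 ∉ [-1.1, 0.1) ⇒ out
candidate 4: (m,n)=(0,3) → π∥ = 0+3·β ≈ 15.57775, π⊥ = 0+3·β' ≈ -0.57775 ∈ [-1.1, 0.1) ⇒ IN Λ
candidate 5: (m,n)=(-3,-8) → π∥ = -3-8·β ≈ -44.54066, π⊥ = -3-8·β' ≈ -1.45934 ∉ [-1.1, 0.1) ⇒ out
candidate 6: (m,n)=(-6,7) → π∥ = -6+7·β ≈ 30.34808, π⊥ = -6+7·β' ≈ -7.34808 ∉ [-1.1, 0.1) ⇒ out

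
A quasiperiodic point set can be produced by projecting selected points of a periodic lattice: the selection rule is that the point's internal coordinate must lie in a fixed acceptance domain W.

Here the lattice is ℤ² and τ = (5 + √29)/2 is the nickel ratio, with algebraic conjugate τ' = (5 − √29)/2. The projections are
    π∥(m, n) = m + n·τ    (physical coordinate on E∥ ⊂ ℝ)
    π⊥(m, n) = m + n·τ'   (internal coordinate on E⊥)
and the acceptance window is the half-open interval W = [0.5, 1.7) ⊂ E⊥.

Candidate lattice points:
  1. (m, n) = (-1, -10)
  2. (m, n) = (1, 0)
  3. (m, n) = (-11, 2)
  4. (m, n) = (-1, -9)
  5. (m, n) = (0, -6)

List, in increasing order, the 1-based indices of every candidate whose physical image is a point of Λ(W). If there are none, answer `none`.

τ' = (5−√29)/2 ≈ -0.19258.
candidate 1: (m,n)=(-1,-10) → π∥ = -1-10·τ ≈ -52.92582, π⊥ = -1-10·τ' ≈ 0.92582 ∈ [0.5, 1.7) ⇒ IN Λ
candidate 2: (m,n)=(1,0) → π∥ = 1+0·τ ≈ 1.00000, π⊥ = 1+0·τ' ≈ 1.00000 ∈ [0.5, 1.7) ⇒ IN Λ
candidate 3: (m,n)=(-11,2) → π∥ = -11+2·τ ≈ -0.61484, π⊥ = -11+2·τ' ≈ -11.38516 ∉ [0.5, 1.7) ⇒ out
candidate 4: (m,n)=(-1,-9) → π∥ = -1-9·τ ≈ -47.73324, π⊥ = -1-9·τ' ≈ 0.73324 ∈ [0.5, 1.7) ⇒ IN Λ
candidate 5: (m,n)=(0,-6) → π∥ = 0-6·τ ≈ -31.15549, π⊥ = 0-6·τ' ≈ 1.15549 ∈ [0.5, 1.7) ⇒ IN Λ

1, 2, 4, 5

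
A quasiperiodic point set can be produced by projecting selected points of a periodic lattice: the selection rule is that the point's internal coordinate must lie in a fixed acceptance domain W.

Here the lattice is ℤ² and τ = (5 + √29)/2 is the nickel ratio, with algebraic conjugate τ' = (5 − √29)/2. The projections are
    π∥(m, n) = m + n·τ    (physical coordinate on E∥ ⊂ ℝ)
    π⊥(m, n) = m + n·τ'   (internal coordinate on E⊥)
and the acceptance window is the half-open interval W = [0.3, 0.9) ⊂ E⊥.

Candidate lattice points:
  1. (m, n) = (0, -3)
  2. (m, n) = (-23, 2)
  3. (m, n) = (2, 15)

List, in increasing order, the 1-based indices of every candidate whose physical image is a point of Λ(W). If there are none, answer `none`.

1

τ' = (5−√29)/2 ≈ -0.1926.
candidate 1: (m,n)=(0,-3) → π∥ = 0-3·τ ≈ -15.5777, π⊥ = 0-3·τ' ≈ 0.5777 ∈ [0.3, 0.9) ⇒ IN Λ
candidate 2: (m,n)=(-23,2) → π∥ = -23+2·τ ≈ -12.6148, π⊥ = -23+2·τ' ≈ -23.3852 ∉ [0.3, 0.9) ⇒ out
candidate 3: (m,n)=(2,15) → π∥ = 2+15·τ ≈ 79.8887, π⊥ = 2+15·τ' ≈ -0.8887 ∉ [0.3, 0.9) ⇒ out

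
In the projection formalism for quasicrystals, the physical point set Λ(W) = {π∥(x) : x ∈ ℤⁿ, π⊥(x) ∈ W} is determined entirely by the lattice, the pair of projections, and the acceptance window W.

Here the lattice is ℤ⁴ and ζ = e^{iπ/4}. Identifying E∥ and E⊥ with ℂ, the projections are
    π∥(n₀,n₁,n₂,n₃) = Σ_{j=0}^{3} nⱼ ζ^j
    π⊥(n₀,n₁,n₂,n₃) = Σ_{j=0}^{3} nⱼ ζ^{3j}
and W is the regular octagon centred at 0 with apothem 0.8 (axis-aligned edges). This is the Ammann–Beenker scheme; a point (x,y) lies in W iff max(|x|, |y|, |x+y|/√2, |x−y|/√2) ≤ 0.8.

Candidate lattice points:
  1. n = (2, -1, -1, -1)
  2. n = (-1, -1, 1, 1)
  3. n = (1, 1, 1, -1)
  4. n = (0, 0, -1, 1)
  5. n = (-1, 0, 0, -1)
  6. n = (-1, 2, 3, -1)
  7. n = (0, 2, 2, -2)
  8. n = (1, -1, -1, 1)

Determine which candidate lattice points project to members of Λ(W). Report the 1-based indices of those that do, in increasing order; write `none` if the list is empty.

With ζ = e^{iπ/4} the internal vectors are ζ^0,ζ^3,ζ^6,ζ^9.
candidate 1: n = (2, -1, -1, -1) → π⊥ ≈ (+2.000000, -0.414214); max(|x|,|y|,|x±y|/√2) = 2.000000 > 0.8 ⇒ ∉ W
candidate 2: n = (-1, -1, 1, 1) → π⊥ ≈ (+0.414214, -1.000000); max(|x|,|y|,|x±y|/√2) = 1.000000 > 0.8 ⇒ ∉ W
candidate 3: n = (1, 1, 1, -1) → π⊥ ≈ (-0.414214, -1.000000); max(|x|,|y|,|x±y|/√2) = 1.000000 > 0.8 ⇒ ∉ W
candidate 4: n = (0, 0, -1, 1) → π⊥ ≈ (+0.707107, +1.707107); max(|x|,|y|,|x±y|/√2) = 1.707107 > 0.8 ⇒ ∉ W
candidate 5: n = (-1, 0, 0, -1) → π⊥ ≈ (-1.707107, -0.707107); max(|x|,|y|,|x±y|/√2) = 1.707107 > 0.8 ⇒ ∉ W
candidate 6: n = (-1, 2, 3, -1) → π⊥ ≈ (-3.121320, -2.292893); max(|x|,|y|,|x±y|/√2) = 3.828427 > 0.8 ⇒ ∉ W
candidate 7: n = (0, 2, 2, -2) → π⊥ ≈ (-2.828427, -2.000000); max(|x|,|y|,|x±y|/√2) = 3.414214 > 0.8 ⇒ ∉ W
candidate 8: n = (1, -1, -1, 1) → π⊥ ≈ (+2.414214, +1.000000); max(|x|,|y|,|x±y|/√2) = 2.414214 > 0.8 ⇒ ∉ W

none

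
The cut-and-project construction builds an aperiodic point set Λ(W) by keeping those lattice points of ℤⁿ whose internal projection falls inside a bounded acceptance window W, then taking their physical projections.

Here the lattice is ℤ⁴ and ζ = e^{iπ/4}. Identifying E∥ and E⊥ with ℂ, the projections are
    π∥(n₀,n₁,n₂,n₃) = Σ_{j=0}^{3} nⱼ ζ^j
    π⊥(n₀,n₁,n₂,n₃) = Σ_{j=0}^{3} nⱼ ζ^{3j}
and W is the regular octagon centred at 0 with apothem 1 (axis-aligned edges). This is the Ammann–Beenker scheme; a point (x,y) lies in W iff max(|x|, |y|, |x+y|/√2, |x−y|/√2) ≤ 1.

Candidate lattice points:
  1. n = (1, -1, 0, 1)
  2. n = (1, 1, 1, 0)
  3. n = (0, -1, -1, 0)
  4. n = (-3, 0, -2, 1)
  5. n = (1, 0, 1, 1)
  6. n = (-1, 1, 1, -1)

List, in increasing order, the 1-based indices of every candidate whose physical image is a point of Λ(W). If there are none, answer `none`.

With ζ = e^{iπ/4} the internal vectors are ζ^0,ζ^3,ζ^6,ζ^9.
#1 (1, -1, 0, 1): internal (2.4142, 0.0000); octagon support 2.4142 vs apothem 1 → ∉ W
#2 (1, 1, 1, 0): internal (0.2929, -0.2929); octagon support 0.4142 vs apothem 1 → ∈ W
#3 (0, -1, -1, 0): internal (0.7071, 0.2929); octagon support 0.7071 vs apothem 1 → ∈ W
#4 (-3, 0, -2, 1): internal (-2.2929, 2.7071); octagon support 3.5355 vs apothem 1 → ∉ W
#5 (1, 0, 1, 1): internal (1.7071, -0.2929); octagon support 1.7071 vs apothem 1 → ∉ W
#6 (-1, 1, 1, -1): internal (-2.4142, -1.0000); octagon support 2.4142 vs apothem 1 → ∉ W

2, 3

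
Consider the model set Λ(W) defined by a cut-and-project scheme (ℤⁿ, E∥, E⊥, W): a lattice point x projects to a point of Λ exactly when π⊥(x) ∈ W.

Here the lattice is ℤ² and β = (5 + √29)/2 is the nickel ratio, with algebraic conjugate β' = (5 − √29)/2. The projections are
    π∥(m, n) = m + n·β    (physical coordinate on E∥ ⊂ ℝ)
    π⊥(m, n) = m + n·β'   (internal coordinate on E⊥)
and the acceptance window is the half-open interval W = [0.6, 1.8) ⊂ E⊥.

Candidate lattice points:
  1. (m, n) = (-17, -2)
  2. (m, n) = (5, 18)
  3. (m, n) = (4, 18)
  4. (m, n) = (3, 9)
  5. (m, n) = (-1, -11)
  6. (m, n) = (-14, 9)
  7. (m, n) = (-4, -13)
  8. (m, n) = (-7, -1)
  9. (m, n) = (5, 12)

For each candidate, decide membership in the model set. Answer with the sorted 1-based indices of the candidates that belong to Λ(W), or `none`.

β' = (5−√29)/2 ≈ -0.19258.
#1 (-17,-2): internal coord -17 + (-2)·β' = -16.61484; -16.61484 ∉ [0.6, 1.8) → out
#2 (5,18): internal coord 5 + (18)·β' = +1.53352; +1.53352 ∈ [0.6, 1.8) → IN Λ
#3 (4,18): internal coord 4 + (18)·β' = +0.53352; +0.53352 ∉ [0.6, 1.8) → out
#4 (3,9): internal coord 3 + (9)·β' = +1.26676; +1.26676 ∈ [0.6, 1.8) → IN Λ
#5 (-1,-11): internal coord -1 + (-11)·β' = +1.11841; +1.11841 ∈ [0.6, 1.8) → IN Λ
#6 (-14,9): internal coord -14 + (9)·β' = -15.73324; -15.73324 ∉ [0.6, 1.8) → out
#7 (-4,-13): internal coord -4 + (-13)·β' = -1.49643; -1.49643 ∉ [0.6, 1.8) → out
#8 (-7,-1): internal coord -7 + (-1)·β' = -6.80742; -6.80742 ∉ [0.6, 1.8) → out
#9 (5,12): internal coord 5 + (12)·β' = +2.68901; +2.68901 ∉ [0.6, 1.8) → out

2, 4, 5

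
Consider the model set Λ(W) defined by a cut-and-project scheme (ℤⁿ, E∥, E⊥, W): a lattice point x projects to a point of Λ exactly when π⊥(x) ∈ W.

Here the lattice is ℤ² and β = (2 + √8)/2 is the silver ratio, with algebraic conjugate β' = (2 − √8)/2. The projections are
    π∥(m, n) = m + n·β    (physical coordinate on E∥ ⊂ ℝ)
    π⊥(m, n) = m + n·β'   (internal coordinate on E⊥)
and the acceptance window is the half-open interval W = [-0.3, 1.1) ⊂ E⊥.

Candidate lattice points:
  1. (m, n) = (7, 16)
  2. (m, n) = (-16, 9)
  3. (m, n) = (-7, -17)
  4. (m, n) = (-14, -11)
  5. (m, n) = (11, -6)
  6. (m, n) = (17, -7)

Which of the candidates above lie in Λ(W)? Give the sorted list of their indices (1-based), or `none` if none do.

1, 3

Compute β' = (2−√8)/2 = -0.4142, so π⊥(m,n) = m -0.4142·n.
[1] lift (7,16): star map gives 0.3726; window check -0.3 ≤ 0.3726 < 1.1 is true → IN Λ
[2] lift (-16,9): star map gives -19.7279; window check -0.3 ≤ -19.7279 < 1.1 is false → out
[3] lift (-7,-17): star map gives 0.0416; window check -0.3 ≤ 0.0416 < 1.1 is true → IN Λ
[4] lift (-14,-11): star map gives -9.4437; window check -0.3 ≤ -9.4437 < 1.1 is false → out
[5] lift (11,-6): star map gives 13.4853; window check -0.3 ≤ 13.4853 < 1.1 is false → out
[6] lift (17,-7): star map gives 19.8995; window check -0.3 ≤ 19.8995 < 1.1 is false → out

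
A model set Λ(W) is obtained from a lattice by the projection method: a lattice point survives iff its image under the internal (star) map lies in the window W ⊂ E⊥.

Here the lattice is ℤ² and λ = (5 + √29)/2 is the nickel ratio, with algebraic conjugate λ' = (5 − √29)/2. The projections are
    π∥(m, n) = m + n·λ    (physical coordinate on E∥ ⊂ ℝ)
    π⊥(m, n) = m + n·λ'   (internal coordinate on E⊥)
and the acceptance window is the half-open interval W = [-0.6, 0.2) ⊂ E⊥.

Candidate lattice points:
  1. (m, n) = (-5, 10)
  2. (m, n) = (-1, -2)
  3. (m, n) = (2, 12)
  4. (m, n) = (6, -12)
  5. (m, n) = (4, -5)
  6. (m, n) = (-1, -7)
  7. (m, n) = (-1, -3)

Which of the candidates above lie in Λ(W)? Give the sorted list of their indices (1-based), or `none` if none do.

3, 7

Compute λ' = (5−√29)/2 = -0.192582, so π⊥(m,n) = m -0.192582·n.
[1] lift (-5,10): star map gives -6.925824; window check -0.6 ≤ -6.925824 < 0.2 is false → out
[2] lift (-1,-2): star map gives -0.614835; window check -0.6 ≤ -0.614835 < 0.2 is false → out
[3] lift (2,12): star map gives -0.310989; window check -0.6 ≤ -0.310989 < 0.2 is true → IN Λ
[4] lift (6,-12): star map gives 8.310989; window check -0.6 ≤ 8.310989 < 0.2 is false → out
[5] lift (4,-5): star map gives 4.962912; window check -0.6 ≤ 4.962912 < 0.2 is false → out
[6] lift (-1,-7): star map gives 0.348077; window check -0.6 ≤ 0.348077 < 0.2 is false → out
[7] lift (-1,-3): star map gives -0.422253; window check -0.6 ≤ -0.422253 < 0.2 is true → IN Λ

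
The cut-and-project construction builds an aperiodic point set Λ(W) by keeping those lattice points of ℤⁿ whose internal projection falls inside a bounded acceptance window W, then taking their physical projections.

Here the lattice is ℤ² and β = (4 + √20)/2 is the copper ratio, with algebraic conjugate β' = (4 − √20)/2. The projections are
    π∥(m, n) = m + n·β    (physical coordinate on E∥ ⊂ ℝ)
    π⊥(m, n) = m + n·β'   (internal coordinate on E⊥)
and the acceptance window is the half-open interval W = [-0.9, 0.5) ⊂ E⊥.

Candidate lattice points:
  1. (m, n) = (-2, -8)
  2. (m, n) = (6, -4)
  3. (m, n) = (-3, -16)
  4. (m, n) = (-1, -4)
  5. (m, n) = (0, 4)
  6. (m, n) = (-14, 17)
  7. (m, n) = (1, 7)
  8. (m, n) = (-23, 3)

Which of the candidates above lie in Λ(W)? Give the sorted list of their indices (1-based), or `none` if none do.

β' = (4−√20)/2 ≈ -0.2361.
#1 (-2,-8): internal coord -2 + (-8)·β' = -0.1115; -0.1115 ∈ [-0.9, 0.5) → IN Λ
#2 (6,-4): internal coord 6 + (-4)·β' = +6.9443; +6.9443 ∉ [-0.9, 0.5) → out
#3 (-3,-16): internal coord -3 + (-16)·β' = +0.7771; +0.7771 ∉ [-0.9, 0.5) → out
#4 (-1,-4): internal coord -1 + (-4)·β' = -0.0557; -0.0557 ∈ [-0.9, 0.5) → IN Λ
#5 (0,4): internal coord 0 + (4)·β' = -0.9443; -0.9443 ∉ [-0.9, 0.5) → out
#6 (-14,17): internal coord -14 + (17)·β' = -18.0132; -18.0132 ∉ [-0.9, 0.5) → out
#7 (1,7): internal coord 1 + (7)·β' = -0.6525; -0.6525 ∈ [-0.9, 0.5) → IN Λ
#8 (-23,3): internal coord -23 + (3)·β' = -23.7082; -23.7082 ∉ [-0.9, 0.5) → out

1, 4, 7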